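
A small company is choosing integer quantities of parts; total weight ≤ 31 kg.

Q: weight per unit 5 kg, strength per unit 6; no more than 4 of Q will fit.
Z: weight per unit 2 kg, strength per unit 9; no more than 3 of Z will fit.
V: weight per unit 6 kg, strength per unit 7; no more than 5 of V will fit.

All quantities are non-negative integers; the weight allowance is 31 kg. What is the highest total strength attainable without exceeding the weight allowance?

Z has the best ratio (9/2); taking only Z gives at most 3×9 = 27 (stopped by the supply cap of 3).
Mixing does better — 3×Z and 4×V: weight 30 ≤ 31, strength 3·9 + 4·7 = 55.

55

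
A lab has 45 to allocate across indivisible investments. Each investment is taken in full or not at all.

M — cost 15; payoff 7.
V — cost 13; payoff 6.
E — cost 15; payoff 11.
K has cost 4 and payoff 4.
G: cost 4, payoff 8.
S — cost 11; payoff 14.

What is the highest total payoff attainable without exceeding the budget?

This is a 0-1 knapsack instance.
Allowing fractional choices, the relaxed optimum would be about 42.1, but investments are indivisible.
V + E + G + S: cost 13 + 15 + 4 + 11 = 43 ≤ 45, payoff 6 + 11 + 8 + 14 = 39.
M + E + G + S: cost 15 + 15 + 4 + 11 = 45 ≤ 45, payoff 7 + 11 + 8 + 14 = 40.
Best is M, E, G, and S with total payoff 40.

40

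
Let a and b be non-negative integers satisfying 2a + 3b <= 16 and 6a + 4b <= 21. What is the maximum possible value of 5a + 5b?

Relaxing integrality, the LP optimum is 26.25 at (a,b) = (0, 5.25), which is not an integer point.
(a,b)=(0,5): 2·0+3·5=15≤16, 6·0+4·5=20≤21, objective 25.
(a,b)=(0,4): 2·0+3·4=12≤16, 6·0+4·4=16≤21, objective 20.
The best lattice point is (0,5), giving 25.

25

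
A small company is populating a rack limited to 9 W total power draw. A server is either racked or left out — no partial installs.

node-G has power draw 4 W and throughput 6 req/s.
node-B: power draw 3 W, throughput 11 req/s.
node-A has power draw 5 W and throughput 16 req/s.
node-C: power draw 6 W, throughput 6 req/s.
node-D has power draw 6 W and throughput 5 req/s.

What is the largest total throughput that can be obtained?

Allowing fractional choices, the relaxed optimum would be about 28.5, but servers are indivisible.
node-G + node-A: power draw 4 + 5 = 9 ≤ 9, throughput 6 + 16 = 22.
node-B + node-A: power draw 3 + 5 = 8 ≤ 9, throughput 11 + 16 = 27.
Best is node-B and node-A with total throughput 27.

27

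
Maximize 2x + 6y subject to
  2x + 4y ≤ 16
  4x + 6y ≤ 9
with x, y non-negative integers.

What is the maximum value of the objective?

The continuous relaxation peaks at (0, 1.5) with value 9.00; rounding to a feasible lattice point costs some objective.
(x,y)=(0,1) is feasible, giving 6.
(x,y)=(1,0) is feasible, giving 2.
(x,y)=(0,0) is feasible, giving 0.
No feasible integer point exceeds 6.

6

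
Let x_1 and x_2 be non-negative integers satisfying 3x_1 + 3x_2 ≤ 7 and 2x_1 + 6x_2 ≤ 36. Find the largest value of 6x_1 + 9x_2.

Relaxing integrality, the LP optimum is 21.00 at (x_1,x_2) = (0, 2.33), which is not an integer point.
(x_1,x_2)=(0,2) is feasible, giving 18.
(x_1,x_2)=(1,1) is feasible, giving 15.
(x_1,x_2)=(0,1) is feasible, giving 9.
No feasible integer point exceeds 18.

18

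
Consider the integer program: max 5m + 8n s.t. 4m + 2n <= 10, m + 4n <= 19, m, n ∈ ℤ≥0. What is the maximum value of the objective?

32

Relaxing integrality, the LP optimum is 38.43 at (m,n) = (0.143, 4.71), which is not an integer point.
(m,n)=(0,4): 4·0+2·4=8≤10, 1·0+4·4=16≤19, objective 32.
(m,n)=(1,3): 4·1+2·3=10≤10, 1·1+4·3=13≤19, objective 29.
(m,n)=(0,3): 4·0+2·3=6≤10, 1·0+4·3=12≤19, objective 24.
No feasible integer point exceeds 32.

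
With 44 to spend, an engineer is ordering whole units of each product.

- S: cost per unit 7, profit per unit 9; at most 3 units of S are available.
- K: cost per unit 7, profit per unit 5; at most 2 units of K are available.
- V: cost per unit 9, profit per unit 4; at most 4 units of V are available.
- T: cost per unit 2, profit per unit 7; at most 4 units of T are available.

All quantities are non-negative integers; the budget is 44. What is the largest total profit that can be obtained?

65

T has the best ratio (7/2); taking only T gives at most 4×7 = 28 (stopped by the supply cap of 4).
Mixing does better — 3×S, 2×K, and 4×T: cost 43 ≤ 44, profit 3·9 + 2·5 + 4·7 = 65.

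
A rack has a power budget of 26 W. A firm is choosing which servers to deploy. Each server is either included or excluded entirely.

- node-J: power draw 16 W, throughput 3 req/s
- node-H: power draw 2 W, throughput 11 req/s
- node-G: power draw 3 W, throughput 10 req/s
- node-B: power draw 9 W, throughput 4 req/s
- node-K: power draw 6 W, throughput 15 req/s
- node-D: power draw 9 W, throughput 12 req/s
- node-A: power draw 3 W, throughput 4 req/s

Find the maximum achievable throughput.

Allowing fractional choices, the relaxed optimum would be about 53.3, but servers are indivisible.
node-H + node-G + node-K + node-D + node-A: power draw 2 + 3 + 6 + 9 + 3 = 23 ≤ 26, throughput 11 + 10 + 15 + 12 + 4 = 52.
node-H + node-G + node-K + node-D: power draw 2 + 3 + 6 + 9 = 20 ≤ 26, throughput 11 + 10 + 15 + 12 = 48.
node-H + node-G + node-B + node-K + node-A: power draw 2 + 3 + 9 + 6 + 3 = 23 ≤ 26, throughput 11 + 10 + 4 + 15 + 4 = 44.
Best is node-H, node-G, node-K, node-D, and node-A with total throughput 52.

52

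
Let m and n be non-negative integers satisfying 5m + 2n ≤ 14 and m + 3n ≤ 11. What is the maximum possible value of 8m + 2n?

20

Relaxing integrality, the LP optimum is 22.40 at (m,n) = (2.8, 0), which is not an integer point.
(m,n)=(2,2): 5·2+2·2=14≤14, 1·2+3·2=8≤11, objective 20.
(m,n)=(2,1): 5·2+2·1=12≤14, 1·2+3·1=5≤11, objective 18.
(m,n)=(2,0): 5·2+2·0=10≤14, 1·2+3·0=2≤11, objective 16.
No feasible integer point exceeds 20.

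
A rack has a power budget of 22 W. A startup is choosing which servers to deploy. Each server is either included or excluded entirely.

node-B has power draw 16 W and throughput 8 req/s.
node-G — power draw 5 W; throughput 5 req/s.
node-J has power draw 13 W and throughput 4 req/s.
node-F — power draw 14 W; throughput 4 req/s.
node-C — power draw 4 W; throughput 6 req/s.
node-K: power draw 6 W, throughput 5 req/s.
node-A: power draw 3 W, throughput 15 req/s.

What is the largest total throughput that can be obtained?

node-G + node-C + node-K + node-A: power draw 5 + 4 + 6 + 3 = 18 ≤ 22, throughput 5 + 6 + 5 + 15 = 31.
node-G + node-C + node-A: power draw 5 + 4 + 3 = 12 ≤ 22, throughput 5 + 6 + 15 = 26.
node-C + node-K + node-A: power draw 4 + 6 + 3 = 13 ≤ 22, throughput 6 + 5 + 15 = 26.
Best is node-G, node-C, node-K, and node-A with total throughput 31.

31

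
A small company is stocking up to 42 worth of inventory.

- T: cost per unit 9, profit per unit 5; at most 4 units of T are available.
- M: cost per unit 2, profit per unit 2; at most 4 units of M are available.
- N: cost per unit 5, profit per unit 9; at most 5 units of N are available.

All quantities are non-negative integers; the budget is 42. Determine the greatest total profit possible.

58

1×T, 3×M, and 5×N: cost 40 ≤ 42, profit 1·5 + 3·2 + 5·9 = 56.
1×T, 4×M, and 5×N: cost 42 ≤ 42, profit 1·5 + 4·2 + 5·9 = 58.
Best is 58.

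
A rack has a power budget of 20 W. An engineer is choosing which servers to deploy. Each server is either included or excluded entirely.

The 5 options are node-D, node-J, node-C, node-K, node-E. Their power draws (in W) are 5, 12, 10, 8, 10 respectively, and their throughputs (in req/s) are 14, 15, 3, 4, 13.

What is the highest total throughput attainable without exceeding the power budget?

29

node-D + node-J: power draw 5 + 12 = 17 ≤ 20, throughput 14 + 15 = 29.
node-D + node-E: power draw 5 + 10 = 15 ≤ 20, throughput 14 + 13 = 27.
Best is node-D and node-J with total throughput 29.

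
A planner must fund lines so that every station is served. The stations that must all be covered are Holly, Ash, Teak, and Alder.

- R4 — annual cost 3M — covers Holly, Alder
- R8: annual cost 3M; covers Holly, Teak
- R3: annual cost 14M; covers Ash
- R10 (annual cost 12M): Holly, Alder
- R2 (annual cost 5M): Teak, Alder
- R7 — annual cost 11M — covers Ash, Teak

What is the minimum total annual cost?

14

This is an integer covering problem.
The greedy cost-per-new-station heuristic would pick R4, R8, and R7 for 17, but a cheaper cover exists.
Choose R4 and R7: together they cover Holly, Ash, Teak, Alder — every station.
Total annual cost: 3 + 11 = 14.
No cover costs less than 14.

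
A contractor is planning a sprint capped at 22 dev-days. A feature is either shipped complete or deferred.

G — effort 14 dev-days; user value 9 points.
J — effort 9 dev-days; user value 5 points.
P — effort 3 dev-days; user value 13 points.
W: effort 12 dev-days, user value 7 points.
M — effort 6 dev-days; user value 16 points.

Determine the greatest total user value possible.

36

Allowing fractional choices, the relaxed optimum would be about 37.4, but features are indivisible.
P + M: effort 3 + 6 = 9 ≤ 22, user value 13 + 16 = 29.
J + P + M: effort 9 + 3 + 6 = 18 ≤ 22, user value 5 + 13 + 16 = 34.
P + W + M: effort 3 + 12 + 6 = 21 ≤ 22, user value 13 + 7 + 16 = 36.
Best is P, W, and M with total user value 36.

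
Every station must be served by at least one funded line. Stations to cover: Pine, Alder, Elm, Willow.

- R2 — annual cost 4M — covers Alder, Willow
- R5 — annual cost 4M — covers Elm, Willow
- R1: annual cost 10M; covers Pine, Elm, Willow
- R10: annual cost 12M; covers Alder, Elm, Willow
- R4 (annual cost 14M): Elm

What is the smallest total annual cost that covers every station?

The greedy cost-per-new-station heuristic would pick R2, R5, and R1 for 18, but a cheaper cover exists.
Choose R2 and R1: together they cover Pine, Alder, Elm, Willow — every station.
Total annual cost: 4 + 10 = 14.
No cover costs less than 14.

14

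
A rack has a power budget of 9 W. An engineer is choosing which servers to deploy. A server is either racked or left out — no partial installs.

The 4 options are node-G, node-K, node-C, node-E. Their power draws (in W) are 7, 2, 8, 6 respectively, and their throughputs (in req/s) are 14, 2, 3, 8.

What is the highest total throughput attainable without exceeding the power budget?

16

Allowing fractional choices, the relaxed optimum would be about 16.7, but servers are indivisible.
node-K + node-E: power draw 2 + 6 = 8 ≤ 9, throughput 2 + 8 = 10.
node-G: power draw 7 ≤ 9, throughput 14.
node-G + node-K: power draw 7 + 2 = 9 ≤ 9, throughput 14 + 2 = 16.
Best is node-G and node-K with total throughput 16.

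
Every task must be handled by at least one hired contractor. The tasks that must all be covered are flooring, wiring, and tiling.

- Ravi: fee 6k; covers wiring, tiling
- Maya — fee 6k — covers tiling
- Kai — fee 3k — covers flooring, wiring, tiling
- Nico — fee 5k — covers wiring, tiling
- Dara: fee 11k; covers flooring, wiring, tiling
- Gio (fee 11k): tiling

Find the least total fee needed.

Kai alone covers flooring, wiring, tiling — every task.
Total fee: 3.
No cover costs less than 3.

3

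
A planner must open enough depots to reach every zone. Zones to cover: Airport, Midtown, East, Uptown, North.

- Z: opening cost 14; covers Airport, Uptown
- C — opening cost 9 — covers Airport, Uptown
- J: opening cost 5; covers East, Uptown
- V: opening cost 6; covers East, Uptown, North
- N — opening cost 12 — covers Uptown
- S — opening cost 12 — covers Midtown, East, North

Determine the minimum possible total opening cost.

21

Choose C and S: together they cover Airport, Midtown, East, Uptown, North — every zone.
Total opening cost: 9 + 12 = 21.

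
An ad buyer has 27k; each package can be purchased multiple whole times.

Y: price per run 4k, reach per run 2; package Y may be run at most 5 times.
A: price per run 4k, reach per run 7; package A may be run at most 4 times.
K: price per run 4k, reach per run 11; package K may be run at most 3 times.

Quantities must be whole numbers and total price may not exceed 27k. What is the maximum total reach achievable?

3×A and 3×K: price 24 ≤ 27, reach 3·7 + 3·11 = 54.
4×A and 2×K: price 24 ≤ 27, reach 4·7 + 2·11 = 50.
Best is 54.

54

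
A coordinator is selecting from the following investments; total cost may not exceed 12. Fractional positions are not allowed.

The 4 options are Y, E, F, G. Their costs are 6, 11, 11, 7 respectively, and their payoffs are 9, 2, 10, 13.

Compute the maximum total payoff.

Y: cost 6 ≤ 12, payoff 9.
G: cost 7 ≤ 12, payoff 13.
F: cost 11 ≤ 12, payoff 10.
Best is G with total payoff 13.

13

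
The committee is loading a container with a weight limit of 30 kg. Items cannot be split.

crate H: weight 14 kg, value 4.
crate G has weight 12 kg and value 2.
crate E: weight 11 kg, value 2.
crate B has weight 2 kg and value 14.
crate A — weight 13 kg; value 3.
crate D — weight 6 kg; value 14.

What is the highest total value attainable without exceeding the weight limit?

32

Allowing fractional choices, the relaxed optimum would be about 33.8, but items are indivisible.
crate H + crate B + crate D: weight 14 + 2 + 6 = 22 ≤ 30, value 4 + 14 + 14 = 32.
crate B + crate A + crate D: weight 2 + 13 + 6 = 21 ≤ 30, value 14 + 3 + 14 = 31.
Best is crate H, crate B, and crate D with total value 32.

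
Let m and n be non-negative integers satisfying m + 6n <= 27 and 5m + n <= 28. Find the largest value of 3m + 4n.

27

Relaxing integrality, the LP optimum is 29.34 at (m,n) = (4.86, 3.69), which is not an integer point.
(m,n)=(5,3): 1·5+6·3=23≤27, 5·5+1·3=28≤28, objective 27.
(m,n)=(3,4): 1·3+6·4=27≤27, 5·3+1·4=19≤28, objective 25.
(m,n)=(4,3): 1·4+6·3=22≤27, 5·4+1·3=23≤28, objective 24.
Maximum is 27 at (m,n)=(5,3).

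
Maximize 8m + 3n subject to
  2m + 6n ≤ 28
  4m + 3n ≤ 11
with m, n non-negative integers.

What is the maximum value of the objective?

Relaxing integrality, the LP optimum is 22.00 at (m,n) = (2.75, 0), which is not an integer point.
(m,n)=(2,1): 2·2+6·1=10≤28, 4·2+3·1=11≤11, objective 19.
(m,n)=(2,0): 2·2+6·0=4≤28, 4·2+3·0=8≤11, objective 16.
(m,n)=(1,2): 2·1+6·2=14≤28, 4·1+3·2=10≤11, objective 14.
Maximum is 19 at (m,n)=(2,1).

19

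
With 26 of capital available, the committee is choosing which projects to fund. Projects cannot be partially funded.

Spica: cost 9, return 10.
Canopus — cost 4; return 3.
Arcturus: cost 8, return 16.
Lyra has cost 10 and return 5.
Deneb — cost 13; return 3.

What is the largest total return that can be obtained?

Allowing fractional choices, the relaxed optimum would be about 31.5, but projects are indivisible.
Spica + Canopus + Arcturus: cost 9 + 4 + 8 = 21 ≤ 26, return 10 + 3 + 16 = 29.
Canopus + Arcturus + Lyra: cost 4 + 8 + 10 = 22 ≤ 26, return 3 + 16 + 5 = 24.
Spica + Arcturus: cost 9 + 8 = 17 ≤ 26, return 10 + 16 = 26.
Best is Spica, Canopus, and Arcturus with total return 29.

29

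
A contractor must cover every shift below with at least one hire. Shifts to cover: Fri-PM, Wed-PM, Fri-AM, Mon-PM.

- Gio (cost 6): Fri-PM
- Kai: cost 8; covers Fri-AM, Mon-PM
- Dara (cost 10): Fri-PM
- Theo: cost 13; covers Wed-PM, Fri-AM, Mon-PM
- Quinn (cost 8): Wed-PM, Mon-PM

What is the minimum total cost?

19

The greedy cost-per-new-shift heuristic would pick Kai, Gio, and Quinn for 22, but a cheaper cover exists.
Choose Gio and Theo: together they cover Fri-PM, Wed-PM, Fri-AM, Mon-PM — every shift.
Total cost: 6 + 13 = 19.
No cover costs less than 19.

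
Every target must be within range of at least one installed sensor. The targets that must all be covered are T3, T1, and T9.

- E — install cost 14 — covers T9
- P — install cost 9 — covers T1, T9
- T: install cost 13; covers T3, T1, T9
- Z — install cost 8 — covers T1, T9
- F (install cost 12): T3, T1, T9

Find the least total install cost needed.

12

The greedy cost-per-new-target heuristic would pick Z and F for 20, but a cheaper cover exists.
F alone covers T3, T1, T9 — every target.
Total install cost: 12.
No cover costs less than 12.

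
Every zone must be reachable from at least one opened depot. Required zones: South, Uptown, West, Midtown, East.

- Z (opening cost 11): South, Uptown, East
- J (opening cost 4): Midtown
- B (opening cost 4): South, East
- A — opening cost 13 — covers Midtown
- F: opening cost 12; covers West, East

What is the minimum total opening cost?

27

The greedy cost-per-new-zone heuristic would pick B, J, Z, and F for 31, but a cheaper cover exists.
Choose Z, J, and F: together they cover South, Uptown, West, Midtown, East — every zone.
Total opening cost: 11 + 4 + 12 = 27.
No cover costs less than 27.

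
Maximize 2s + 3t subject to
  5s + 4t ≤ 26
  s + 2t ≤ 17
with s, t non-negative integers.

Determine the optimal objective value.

Relaxing integrality, the LP optimum is 19.50 at (s,t) = (0, 6.5), which is not an integer point.
(s,t)=(0,6): 5·0+4·6=24≤26, 1·0+2·6=12≤17, objective 18.
(s,t)=(1,5): 5·1+4·5=25≤26, 1·1+2·5=11≤17, objective 17.
No feasible integer point exceeds 18.

18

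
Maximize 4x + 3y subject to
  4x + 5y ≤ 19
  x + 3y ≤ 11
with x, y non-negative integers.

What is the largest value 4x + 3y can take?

The continuous relaxation peaks at (4.75, 0) with value 19.00; rounding to a feasible lattice point costs some objective.
(x,y)=(4,0): 4·4+5·0=16≤19, 1·4+3·0=4≤11, objective 16.
(x,y)=(3,1): 4·3+5·1=17≤19, 1·3+3·1=6≤11, objective 15.
(x,y)=(3,0): 4·3+5·0=12≤19, 1·3+3·0=3≤11, objective 12.
No feasible integer point exceeds 16.

16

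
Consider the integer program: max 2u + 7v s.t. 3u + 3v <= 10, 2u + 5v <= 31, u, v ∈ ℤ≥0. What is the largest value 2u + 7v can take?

The continuous relaxation peaks at (0, 3.33) with value 23.33; rounding to a feasible lattice point costs some objective.
(u,v)=(0,3): 3·0+3·3=9≤10, 2·0+5·3=15≤31, objective 21.
(u,v)=(1,2): 3·1+3·2=9≤10, 2·1+5·2=12≤31, objective 16.
(u,v)=(0,2): 3·0+3·2=6≤10, 2·0+5·2=10≤31, objective 14.
The best lattice point is (0,3), giving 21.

21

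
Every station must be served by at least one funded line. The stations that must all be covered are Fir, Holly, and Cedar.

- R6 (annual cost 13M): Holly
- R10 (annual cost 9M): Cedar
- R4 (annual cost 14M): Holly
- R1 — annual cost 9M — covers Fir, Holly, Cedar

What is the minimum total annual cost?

9

R1 alone covers Fir, Holly, Cedar — every station.
Total annual cost: 9.
No cover costs less than 9.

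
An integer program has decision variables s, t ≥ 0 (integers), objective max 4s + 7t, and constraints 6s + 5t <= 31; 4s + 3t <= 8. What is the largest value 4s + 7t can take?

14

(s,t)=(0,2) is feasible, giving 14.
(s,t)=(1,1) is feasible, giving 11.
(s,t)=(0,1) is feasible, giving 7.
No feasible integer point exceeds 14.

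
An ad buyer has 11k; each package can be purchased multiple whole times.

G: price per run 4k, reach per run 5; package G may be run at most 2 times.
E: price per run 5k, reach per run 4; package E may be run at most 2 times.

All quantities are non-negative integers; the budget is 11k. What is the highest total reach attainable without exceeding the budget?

2×G: price 8 ≤ 11, reach 2·5 = 10.
1×G and 1×E: price 9 ≤ 11, reach 1·5 + 1·4 = 9.
Best is 10.

10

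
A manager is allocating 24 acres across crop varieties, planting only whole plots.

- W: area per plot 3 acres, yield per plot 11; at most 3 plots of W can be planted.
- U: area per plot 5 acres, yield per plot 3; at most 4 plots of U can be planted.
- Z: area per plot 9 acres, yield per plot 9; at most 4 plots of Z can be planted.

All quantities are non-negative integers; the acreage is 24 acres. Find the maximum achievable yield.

45

W has the best ratio (11/3); taking only W gives at most 3×11 = 33 (stopped by the supply cap of 3).
Mixing does better — 3×W, 1×U, and 1×Z: area 23 ≤ 24, yield 3·11 + 1·3 + 1·9 = 45.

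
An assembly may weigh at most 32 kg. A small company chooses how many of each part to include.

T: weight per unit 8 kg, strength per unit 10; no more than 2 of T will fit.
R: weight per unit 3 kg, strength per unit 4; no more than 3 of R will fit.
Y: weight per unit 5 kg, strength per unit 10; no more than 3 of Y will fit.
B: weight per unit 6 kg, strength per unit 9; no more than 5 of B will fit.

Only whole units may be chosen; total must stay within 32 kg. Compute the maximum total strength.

1×T, 1×R, 3×Y, and 1×B: weight 32 ≤ 32, strength 1·10 + 1·4 + 3·10 + 1·9 = 53.
1×R, 3×Y, and 2×B: weight 30 ≤ 32, strength 1·4 + 3·10 + 2·9 = 52.
Best is 53.

53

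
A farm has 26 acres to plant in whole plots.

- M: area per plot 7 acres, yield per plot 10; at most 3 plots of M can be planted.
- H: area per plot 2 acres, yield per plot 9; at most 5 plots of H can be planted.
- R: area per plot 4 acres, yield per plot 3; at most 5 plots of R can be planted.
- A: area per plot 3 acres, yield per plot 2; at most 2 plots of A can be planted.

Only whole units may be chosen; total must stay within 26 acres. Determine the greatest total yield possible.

This is a bounded integer knapsack.
Take 2×M and 5×H: area 24 ≤ 26, yield 2·10 + 5·9 = 65.
H has the best ratio (9/2) and is taken to its limit of 5; remaining capacity is filled optimally with the others.

65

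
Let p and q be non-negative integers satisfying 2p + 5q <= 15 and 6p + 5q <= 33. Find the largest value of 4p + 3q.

20

Relaxing integrality, the LP optimum is 22.00 at (p,q) = (5.5, 0), which is not an integer point.
(p,q)=(5,0): 2·5+5·0=10≤15, 6·5+5·0=30≤33, objective 20.
(p,q)=(4,1): 2·4+5·1=13≤15, 6·4+5·1=29≤33, objective 19.
(p,q)=(4,0): 2·4+5·0=8≤15, 6·4+5·0=24≤33, objective 16.
No feasible integer point exceeds 20.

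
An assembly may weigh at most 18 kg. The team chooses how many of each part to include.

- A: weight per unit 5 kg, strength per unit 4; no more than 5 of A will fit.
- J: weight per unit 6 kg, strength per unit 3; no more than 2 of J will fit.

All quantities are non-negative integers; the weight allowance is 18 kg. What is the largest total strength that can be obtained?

12

A has the best ratio (4/5); taking only A gives at most 3×4 = 12 (stopped by the weight limit).
Optimal: 3×A: weight 15 ≤ 18, strength 3·4 = 12.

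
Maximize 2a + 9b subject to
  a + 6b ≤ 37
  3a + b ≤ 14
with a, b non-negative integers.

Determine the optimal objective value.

(a,b)=(1,6): 1·1+6·6=37≤37, 3·1+1·6=9≤14, objective 56.
(a,b)=(0,6): 1·0+6·6=36≤37, 3·0+1·6=6≤14, objective 54.
Maximum is 56 at (a,b)=(1,6).

56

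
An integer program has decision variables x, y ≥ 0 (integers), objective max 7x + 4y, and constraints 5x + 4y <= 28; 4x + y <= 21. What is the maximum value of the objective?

(x,y)=(4,2) is feasible, giving 36.
(x,y)=(5,0) is feasible, giving 35.
Maximum is 36 at (x,y)=(4,2).

36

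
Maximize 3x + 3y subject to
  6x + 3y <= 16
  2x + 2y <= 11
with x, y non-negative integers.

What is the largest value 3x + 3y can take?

The continuous relaxation peaks at (0, 5.33) with value 16.00; rounding to a feasible lattice point costs some objective.
(x,y)=(0,5): 6·0+3·5=15≤16, 2·0+2·5=10≤11, objective 15.
(x,y)=(0,4): 6·0+3·4=12≤16, 2·0+2·4=8≤11, objective 12.
Maximum is 15 at (x,y)=(0,5).

15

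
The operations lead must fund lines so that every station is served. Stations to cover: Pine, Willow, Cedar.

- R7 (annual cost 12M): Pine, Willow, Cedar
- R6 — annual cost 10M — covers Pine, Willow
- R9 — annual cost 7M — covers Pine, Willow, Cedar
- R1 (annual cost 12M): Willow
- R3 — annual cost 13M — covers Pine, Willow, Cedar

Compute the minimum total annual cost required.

7

R9 alone covers Pine, Willow, Cedar — every station.
Total annual cost: 7.
No cover costs less than 7.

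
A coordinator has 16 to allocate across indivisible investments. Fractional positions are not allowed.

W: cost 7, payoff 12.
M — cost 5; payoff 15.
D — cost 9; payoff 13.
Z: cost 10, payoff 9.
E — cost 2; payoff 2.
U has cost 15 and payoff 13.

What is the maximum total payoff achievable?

30

This is an integer program with binary decision variables.
Allowing fractional choices, the relaxed optimum would be about 32.8, but investments are indivisible.
M + D + E: cost 5 + 9 + 2 = 16 ≤ 16, payoff 15 + 13 + 2 = 30.
W + M + E: cost 7 + 5 + 2 = 14 ≤ 16, payoff 12 + 15 + 2 = 29.
Best is M, D, and E with total payoff 30.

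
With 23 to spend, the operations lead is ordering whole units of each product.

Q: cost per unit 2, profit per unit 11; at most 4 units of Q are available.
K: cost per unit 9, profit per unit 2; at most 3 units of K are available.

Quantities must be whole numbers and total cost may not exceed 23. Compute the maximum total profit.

46

Q has the best ratio (11/2); taking only Q gives at most 4×11 = 44 (stopped by the supply cap of 4).
Mixing does better — 4×Q and 1×K: cost 17 ≤ 23, profit 4·11 + 1·2 = 46.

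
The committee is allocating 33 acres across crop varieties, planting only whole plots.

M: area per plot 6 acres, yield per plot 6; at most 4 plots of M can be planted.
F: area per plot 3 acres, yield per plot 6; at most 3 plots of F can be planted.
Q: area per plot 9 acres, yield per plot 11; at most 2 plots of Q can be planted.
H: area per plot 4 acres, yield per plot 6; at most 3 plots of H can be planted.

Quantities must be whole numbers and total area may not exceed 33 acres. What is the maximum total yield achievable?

48

This is a bounded integer knapsack.
3×F, 1×Q, and 3×H: area 30 ≤ 33, yield 3·6 + 1·11 + 3·6 = 47.
2×M, 3×F, and 3×H: area 33 ≤ 33, yield 2·6 + 3·6 + 3·6 = 48.
Best is 48.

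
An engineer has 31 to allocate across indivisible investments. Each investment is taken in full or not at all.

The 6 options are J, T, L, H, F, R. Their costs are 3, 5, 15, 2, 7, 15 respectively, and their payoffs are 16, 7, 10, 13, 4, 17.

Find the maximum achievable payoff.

53

Allowing fractional choices, the relaxed optimum would be about 57.0, but investments are indivisible.
J + T + H + R: cost 3 + 5 + 2 + 15 = 25 ≤ 31, payoff 16 + 7 + 13 + 17 = 53.
J + H + F + R: cost 3 + 2 + 7 + 15 = 27 ≤ 31, payoff 16 + 13 + 4 + 17 = 50.
Best is J, T, H, and R with total payoff 53.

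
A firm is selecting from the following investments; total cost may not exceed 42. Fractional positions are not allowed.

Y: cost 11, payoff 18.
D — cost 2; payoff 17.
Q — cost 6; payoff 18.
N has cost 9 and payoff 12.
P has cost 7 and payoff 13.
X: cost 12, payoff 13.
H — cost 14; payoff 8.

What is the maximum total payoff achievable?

Y + D + Q + N + X: cost 11 + 2 + 6 + 9 + 12 = 40 ≤ 42, payoff 18 + 17 + 18 + 12 + 13 = 78.
Y + D + Q + P + X: cost 11 + 2 + 6 + 7 + 12 = 38 ≤ 42, payoff 18 + 17 + 18 + 13 + 13 = 79.
Y + D + Q + N + P: cost 11 + 2 + 6 + 9 + 7 = 35 ≤ 42, payoff 18 + 17 + 18 + 12 + 13 = 78.
Best is Y, D, Q, P, and X with total payoff 79.

79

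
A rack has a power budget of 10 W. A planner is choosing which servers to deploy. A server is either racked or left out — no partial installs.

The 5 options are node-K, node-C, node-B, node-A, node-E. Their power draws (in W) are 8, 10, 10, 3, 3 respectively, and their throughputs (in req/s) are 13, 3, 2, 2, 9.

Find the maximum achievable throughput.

13

Take node-K: power draw 8 ≤ 10, throughput 13.
No other feasible combination does better.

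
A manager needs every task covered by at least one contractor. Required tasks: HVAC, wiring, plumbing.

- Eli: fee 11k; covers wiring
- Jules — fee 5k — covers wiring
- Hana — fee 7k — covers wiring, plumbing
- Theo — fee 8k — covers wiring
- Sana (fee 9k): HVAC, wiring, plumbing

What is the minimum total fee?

9

This is a weighted set-cover instance.
Sana alone covers HVAC, wiring, plumbing — every task.
Total fee: 9.
No cover costs less than 9.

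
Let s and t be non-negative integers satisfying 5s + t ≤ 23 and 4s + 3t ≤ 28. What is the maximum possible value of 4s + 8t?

72

The continuous relaxation peaks at (0, 9.33) with value 74.67; rounding to a feasible lattice point costs some objective.
(s,t)=(0,9): 5·0+1·9=9≤23, 4·0+3·9=27≤28, objective 72.
(s,t)=(1,8): 5·1+1·8=13≤23, 4·1+3·8=28≤28, objective 68.
(s,t)=(0,8): 5·0+1·8=8≤23, 4·0+3·8=24≤28, objective 64.
Maximum is 72 at (s,t)=(0,9).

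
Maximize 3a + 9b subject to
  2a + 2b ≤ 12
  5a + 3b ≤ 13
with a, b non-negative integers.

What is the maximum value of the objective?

36

(a,b)=(0,4) is feasible, giving 36.
(a,b)=(0,3) is feasible, giving 27.
Maximum is 36 at (a,b)=(0,4).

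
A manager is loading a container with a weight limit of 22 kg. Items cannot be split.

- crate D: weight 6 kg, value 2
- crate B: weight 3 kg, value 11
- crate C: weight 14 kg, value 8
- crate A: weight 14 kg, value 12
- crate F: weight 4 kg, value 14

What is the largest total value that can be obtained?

37

Treat it as a binary knapsack problem.
Allowing fractional choices, the relaxed optimum would be about 37.6, but items are indivisible.
crate B + crate A + crate F: weight 3 + 14 + 4 = 21 ≤ 22, value 11 + 12 + 14 = 37.
crate B + crate C + crate F: weight 3 + 14 + 4 = 21 ≤ 22, value 11 + 8 + 14 = 33.
crate D + crate B + crate F: weight 6 + 3 + 4 = 13 ≤ 22, value 2 + 11 + 14 = 27.
Best is crate B, crate A, and crate F with total value 37.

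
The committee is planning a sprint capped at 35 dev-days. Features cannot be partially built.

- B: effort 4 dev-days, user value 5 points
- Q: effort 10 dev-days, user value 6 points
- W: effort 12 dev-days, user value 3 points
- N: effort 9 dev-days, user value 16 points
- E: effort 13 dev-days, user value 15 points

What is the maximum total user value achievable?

Take Q, N, and E: effort 10 + 9 + 13 = 32 ≤ 35, user value 6 + 16 + 15 = 37.
No other feasible combination does better.

37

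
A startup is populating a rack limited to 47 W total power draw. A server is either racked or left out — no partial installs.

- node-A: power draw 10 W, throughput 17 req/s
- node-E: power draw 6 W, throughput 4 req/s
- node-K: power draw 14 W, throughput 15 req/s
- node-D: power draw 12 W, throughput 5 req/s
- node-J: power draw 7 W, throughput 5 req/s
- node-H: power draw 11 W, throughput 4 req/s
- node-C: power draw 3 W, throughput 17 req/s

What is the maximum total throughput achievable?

Allowing fractional choices, the relaxed optimum would be about 60.9, but servers are indivisible.
node-A + node-K + node-D + node-J + node-C: power draw 10 + 14 + 12 + 7 + 3 = 46 ≤ 47, throughput 17 + 15 + 5 + 5 + 17 = 59.
node-A + node-E + node-K + node-J + node-C: power draw 10 + 6 + 14 + 7 + 3 = 40 ≤ 47, throughput 17 + 4 + 15 + 5 + 17 = 58.
node-A + node-E + node-K + node-D + node-C: power draw 10 + 6 + 14 + 12 + 3 = 45 ≤ 47, throughput 17 + 4 + 15 + 5 + 17 = 58.
Best is node-A, node-K, node-D, node-J, and node-C with total throughput 59.

59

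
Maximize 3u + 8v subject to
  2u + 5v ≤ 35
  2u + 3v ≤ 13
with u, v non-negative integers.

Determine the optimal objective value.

Relaxing integrality, the LP optimum is 34.67 at (u,v) = (0, 4.33), which is not an integer point.
(u,v)=(0,4) is feasible, giving 32.
(u,v)=(1,3) is feasible, giving 27.
(u,v)=(0,3) is feasible, giving 24.
The best lattice point is (0,4), giving 32.

32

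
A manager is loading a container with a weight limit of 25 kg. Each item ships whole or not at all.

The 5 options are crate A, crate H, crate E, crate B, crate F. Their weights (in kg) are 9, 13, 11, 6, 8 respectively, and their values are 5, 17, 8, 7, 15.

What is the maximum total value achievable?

This is an integer program with binary decision variables.
Allowing fractional choices, the relaxed optimum would be about 36.7, but items are indivisible.
crate A + crate B + crate F: weight 9 + 6 + 8 = 23 ≤ 25, value 5 + 7 + 15 = 27.
crate H + crate F: weight 13 + 8 = 21 ≤ 25, value 17 + 15 = 32.
crate E + crate B + crate F: weight 11 + 6 + 8 = 25 ≤ 25, value 8 + 7 + 15 = 30.
Best is crate H and crate F with total value 32.

32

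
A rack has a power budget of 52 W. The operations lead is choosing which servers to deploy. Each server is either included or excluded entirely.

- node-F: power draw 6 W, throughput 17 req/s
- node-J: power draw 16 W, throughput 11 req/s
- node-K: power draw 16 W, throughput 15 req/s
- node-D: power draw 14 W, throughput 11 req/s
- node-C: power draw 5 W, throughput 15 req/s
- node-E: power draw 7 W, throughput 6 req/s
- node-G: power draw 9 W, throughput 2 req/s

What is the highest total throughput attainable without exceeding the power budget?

Treat it as a binary knapsack problem.
Allowing fractional choices, the relaxed optimum would be about 66.8, but servers are indivisible.
node-F + node-J + node-K + node-C + node-E: power draw 6 + 16 + 16 + 5 + 7 = 50 ≤ 52, throughput 17 + 11 + 15 + 15 + 6 = 64.
node-F + node-K + node-D + node-C + node-E: power draw 6 + 16 + 14 + 5 + 7 = 48 ≤ 52, throughput 17 + 15 + 11 + 15 + 6 = 64.
The maximum throughput is 64; one optimal choice is node-F, node-K, node-D, node-C, and node-E.

64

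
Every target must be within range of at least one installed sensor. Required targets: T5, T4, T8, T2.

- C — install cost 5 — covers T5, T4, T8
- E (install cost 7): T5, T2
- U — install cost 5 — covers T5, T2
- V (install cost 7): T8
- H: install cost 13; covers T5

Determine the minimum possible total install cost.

This is an integer covering problem.
Choose C and U: together they cover T5, T4, T8, T2 — every target.
Total install cost: 5 + 5 = 10.
No cover costs less than 10.

10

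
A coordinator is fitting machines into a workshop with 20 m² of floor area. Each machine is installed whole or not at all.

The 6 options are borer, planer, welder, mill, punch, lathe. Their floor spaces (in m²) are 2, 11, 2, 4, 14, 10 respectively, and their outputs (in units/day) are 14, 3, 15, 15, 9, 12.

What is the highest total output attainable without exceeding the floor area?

Allowing fractional choices, the relaxed optimum would be about 57.3, but machines are indivisible.
borer + planer + welder + mill: floor space 2 + 11 + 2 + 4 = 19 ≤ 20, output 14 + 3 + 15 + 15 = 47.
borer + welder + mill + lathe: floor space 2 + 2 + 4 + 10 = 18 ≤ 20, output 14 + 15 + 15 + 12 = 56.
Best is borer, welder, mill, and lathe with total output 56.

56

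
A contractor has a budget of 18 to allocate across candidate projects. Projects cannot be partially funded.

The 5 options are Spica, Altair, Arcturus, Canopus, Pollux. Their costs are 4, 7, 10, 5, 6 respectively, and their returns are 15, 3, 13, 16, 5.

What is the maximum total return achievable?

36

This is a 0-1 knapsack instance.
Take Spica, Canopus, and Pollux: cost 4 + 5 + 6 = 15 ≤ 18, return 15 + 16 + 5 = 36.
No other feasible combination does better.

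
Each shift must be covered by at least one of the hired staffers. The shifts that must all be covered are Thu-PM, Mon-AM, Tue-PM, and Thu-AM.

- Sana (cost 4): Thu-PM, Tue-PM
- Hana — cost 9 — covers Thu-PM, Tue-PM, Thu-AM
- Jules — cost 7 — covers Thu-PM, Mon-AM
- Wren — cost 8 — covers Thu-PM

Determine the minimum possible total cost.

16

The greedy cost-per-new-shift heuristic would pick Sana, Jules, and Hana for 20, but a cheaper cover exists.
Choose Hana and Jules: together they cover Thu-PM, Mon-AM, Tue-PM, Thu-AM — every shift.
Total cost: 9 + 7 = 16.
No cover costs less than 16.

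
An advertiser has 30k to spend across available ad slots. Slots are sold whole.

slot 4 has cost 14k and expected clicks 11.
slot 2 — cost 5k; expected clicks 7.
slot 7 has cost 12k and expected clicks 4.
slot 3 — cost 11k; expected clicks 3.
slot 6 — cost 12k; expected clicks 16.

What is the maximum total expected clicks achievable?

27

Allowing fractional choices, the relaxed optimum would be about 33.2, but ad slots are indivisible.
slot 4 + slot 6: cost 14 + 12 = 26 ≤ 30, expected clicks 11 + 16 = 27.
slot 2 + slot 3 + slot 6: cost 5 + 11 + 12 = 28 ≤ 30, expected clicks 7 + 3 + 16 = 26.
slot 2 + slot 7 + slot 6: cost 5 + 12 + 12 = 29 ≤ 30, expected clicks 7 + 4 + 16 = 27.
The maximum expected clicks is 27; one optimal choice is slot 4 and slot 6.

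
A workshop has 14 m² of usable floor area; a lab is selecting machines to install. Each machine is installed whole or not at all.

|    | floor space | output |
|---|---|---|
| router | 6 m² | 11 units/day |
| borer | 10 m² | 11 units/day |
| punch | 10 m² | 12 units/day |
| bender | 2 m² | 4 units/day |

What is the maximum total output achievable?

16

This is an integer program with binary decision variables.
Allowing fractional choices, the relaxed optimum would be about 22.2, but machines are indivisible.
router + bender: floor space 6 + 2 = 8 ≤ 14, output 11 + 4 = 15.
borer + bender: floor space 10 + 2 = 12 ≤ 14, output 11 + 4 = 15.
punch + bender: floor space 10 + 2 = 12 ≤ 14, output 12 + 4 = 16.
Best is punch and bender with total output 16.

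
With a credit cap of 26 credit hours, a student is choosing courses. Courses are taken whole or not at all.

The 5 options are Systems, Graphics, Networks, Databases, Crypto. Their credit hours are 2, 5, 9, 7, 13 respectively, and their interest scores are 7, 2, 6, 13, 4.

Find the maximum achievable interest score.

28

This is a 0-1 knapsack instance.
Systems + Graphics + Networks + Databases: credit hours 2 + 5 + 9 + 7 = 23 ≤ 26, interest score 7 + 2 + 6 + 13 = 28.
Systems + Networks + Databases: credit hours 2 + 9 + 7 = 18 ≤ 26, interest score 7 + 6 + 13 = 26.
Best is Systems, Graphics, Networks, and Databases with total interest score 28.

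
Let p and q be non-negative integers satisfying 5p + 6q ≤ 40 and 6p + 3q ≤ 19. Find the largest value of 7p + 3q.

21

Relaxing integrality, the LP optimum is 22.17 at (p,q) = (3.17, 0), which is not an integer point.
(p,q)=(3,0): 5·3+6·0=15≤40, 6·3+3·0=18≤19, objective 21.
(p,q)=(2,1): 5·2+6·1=16≤40, 6·2+3·1=15≤19, objective 17.
(p,q)=(2,0): 5·2+6·0=10≤40, 6·2+3·0=12≤19, objective 14.
Maximum is 21 at (p,q)=(3,0).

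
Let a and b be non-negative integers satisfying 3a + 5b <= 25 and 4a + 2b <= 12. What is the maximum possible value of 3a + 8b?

(a,b)=(0,5): 3·0+5·5=25≤25, 4·0+2·5=10≤12, objective 40.
(a,b)=(1,4): 3·1+5·4=23≤25, 4·1+2·4=12≤12, objective 35.
Maximum is 40 at (a,b)=(0,5).

40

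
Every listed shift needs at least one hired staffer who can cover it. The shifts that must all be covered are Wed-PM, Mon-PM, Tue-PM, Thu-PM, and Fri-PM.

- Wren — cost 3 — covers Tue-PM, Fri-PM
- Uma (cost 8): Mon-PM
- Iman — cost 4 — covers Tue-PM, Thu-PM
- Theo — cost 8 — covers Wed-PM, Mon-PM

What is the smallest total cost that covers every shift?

15

Choose Wren, Iman, and Theo: together they cover Wed-PM, Mon-PM, Tue-PM, Thu-PM, Fri-PM — every shift.
Total cost: 3 + 4 + 8 = 15.
No cover costs less than 15.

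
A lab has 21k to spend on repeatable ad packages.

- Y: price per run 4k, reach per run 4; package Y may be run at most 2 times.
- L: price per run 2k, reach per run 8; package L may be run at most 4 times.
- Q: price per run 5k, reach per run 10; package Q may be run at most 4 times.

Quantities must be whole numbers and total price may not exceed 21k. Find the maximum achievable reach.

This is a bounded integer knapsack.
Take 3×L and 3×Q: price 21 ≤ 21, reach 3·8 + 3·10 = 54.
No other integer combination yields more.

54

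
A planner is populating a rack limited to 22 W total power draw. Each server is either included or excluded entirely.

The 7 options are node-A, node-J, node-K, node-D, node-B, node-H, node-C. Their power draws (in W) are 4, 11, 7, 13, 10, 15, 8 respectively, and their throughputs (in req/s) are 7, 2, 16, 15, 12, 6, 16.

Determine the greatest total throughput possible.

Allowing fractional choices, the relaxed optimum would be about 42.6, but servers are indivisible.
node-A + node-K + node-C: power draw 4 + 7 + 8 = 19 ≤ 22, throughput 7 + 16 + 16 = 39.
node-A + node-K + node-B: power draw 4 + 7 + 10 = 21 ≤ 22, throughput 7 + 16 + 12 = 35.
Best is node-A, node-K, and node-C with total throughput 39.

39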